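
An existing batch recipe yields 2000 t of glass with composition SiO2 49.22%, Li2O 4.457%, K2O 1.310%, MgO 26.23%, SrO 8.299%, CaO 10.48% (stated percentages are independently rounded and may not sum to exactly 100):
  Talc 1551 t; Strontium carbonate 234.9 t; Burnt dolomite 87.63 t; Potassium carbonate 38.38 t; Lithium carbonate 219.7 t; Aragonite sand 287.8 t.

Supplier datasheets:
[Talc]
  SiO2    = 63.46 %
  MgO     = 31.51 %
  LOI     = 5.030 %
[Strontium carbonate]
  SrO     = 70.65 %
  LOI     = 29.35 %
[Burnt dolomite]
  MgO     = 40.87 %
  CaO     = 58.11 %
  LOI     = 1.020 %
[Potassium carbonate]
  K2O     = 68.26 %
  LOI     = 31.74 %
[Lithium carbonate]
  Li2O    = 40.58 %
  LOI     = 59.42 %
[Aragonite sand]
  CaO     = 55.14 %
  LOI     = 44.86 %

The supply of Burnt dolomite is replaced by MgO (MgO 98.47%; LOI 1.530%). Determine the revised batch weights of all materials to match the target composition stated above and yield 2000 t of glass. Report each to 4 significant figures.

The intermediate values are displayed, rounded to four significant digits, across the worked steps — every computation runs at exact precision all the way through; every reported figure is rounded only once — all derived quantities (LOI, net glass mass, the totals, yield, the six compositions) are carried starting from the weights at 2000 t of glass in full precision as they appear in the problem or the answer.
Oxide mass targets, per 2000 t glass:
  SiO2: 49.22% × 2000 = 984.4 t
  Li2O: 4.457% × 2000 = 89.14 t
  K2O: 1.310% × 2000 = 26.20 t
  MgO: 26.23% × 2000 = 524.6 t
  SrO: 8.299% × 2000 = 166.0 t
  CaO: 10.48% × 2000 = 209.6 t
Oxide-by-oxide audit with the batch weights as given, relative to the basis at hand (summed amounts equal target values within answer rounding):
  SiO2: 1551·0.6346 = 984.3 t (target 984.4 t)
  Li2O: 219.7·0.4058 = 89.15 t (target 89.14 t)
  K2O: 38.38·0.6826 = 26.20 t (target 26.20 t)
  MgO: 1551·0.3151 + 36.37·0.9847 = 524.5 t (target 524.6 t)
  SrO: 234.9·0.7065 = 166.0 t (target 166.0 t)
  CaO: 380.1·0.5514 = 209.6 t (target 209.6 t)
Glass-mass closure: net batch after ignition = 2000 t (oxide target masses add up to 2000 t; basis as stated: 2000 t — any gap is answer rounding).
Batch total: Σ batch = 2460 t; LOI loss = Σ batch·LOI = 460.8 t; yield: glass divided by total = 81.27%.

Revised batch per 2000 t glass:
  Talc: 1551 t
  Strontium carbonate: 234.9 t
  MgO: 36.37 t
  Potassium carbonate: 38.38 t
  Lithium carbonate: 219.7 t
  Aragonite sand: 380.1 t
Total batch = 2460 t; LOI loss = 460.8 t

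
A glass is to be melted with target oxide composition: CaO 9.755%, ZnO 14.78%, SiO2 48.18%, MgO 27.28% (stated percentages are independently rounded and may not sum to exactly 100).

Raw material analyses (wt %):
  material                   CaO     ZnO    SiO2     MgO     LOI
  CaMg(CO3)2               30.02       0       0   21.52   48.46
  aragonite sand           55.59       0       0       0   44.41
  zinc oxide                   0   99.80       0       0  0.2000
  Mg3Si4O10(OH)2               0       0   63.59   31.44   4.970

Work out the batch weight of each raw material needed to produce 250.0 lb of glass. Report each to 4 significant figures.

Batch per 250.0 lb glass:
  CaMg(CO3)2: 40.18 lb
  aragonite sand: 22.17 lb
  zinc oxide: 37.02 lb
  Mg3Si4O10(OH)2: 189.4 lb
Total batch = 288.8 lb; LOI loss = 38.80 lb; yield = 86.56%

Values along the way are rounded to 4 significant digits as shown — each numeric step keeps exact precision from start to finish. A single rounding produces every reported value. All derived quantities are computed using the weight values for 250.0 lb of glass in full precision (glass mass, LOI, totals, the four compositions, yield), as quoted within the problem or the answer.
The oxide mass targets at 250.0 lb glass:
  CaO: 9.755% × 250.0 = 24.39 lb
  ZnO: 14.78% × 250.0 = 36.95 lb
  SiO2: 48.18% × 250.0 = 120.4 lb
  MgO: 27.28% × 250.0 = 68.20 lb
Mass-balance tally per oxide from the weights as reported, for the quoted basis mass (target by target, the sums agree within answer rounding):
  CaO: 40.18·0.3002 + 22.17·0.5559 = 24.39 lb (target 24.39 lb)
  ZnO: 37.02·0.9980 = 36.95 lb (target 36.95 lb)
  SiO2: 189.4·0.6359 = 120.4 lb (target 120.4 lb)
  MgO: 40.18·0.2152 + 189.4·0.3144 = 68.19 lb (target 68.20 lb)
Consistency of the glass mass: whole batch net of LOI = 250.0 lb (the targets, summed, come to 250.0 lb; basis as stated: 250.0 lb — differing by rounding only).
Adding the batch up: Σ batch = 288.8 lb; ignition loss, Σ(batch × LOI) = 38.80 lb; yield, glass over the total, = 86.56%.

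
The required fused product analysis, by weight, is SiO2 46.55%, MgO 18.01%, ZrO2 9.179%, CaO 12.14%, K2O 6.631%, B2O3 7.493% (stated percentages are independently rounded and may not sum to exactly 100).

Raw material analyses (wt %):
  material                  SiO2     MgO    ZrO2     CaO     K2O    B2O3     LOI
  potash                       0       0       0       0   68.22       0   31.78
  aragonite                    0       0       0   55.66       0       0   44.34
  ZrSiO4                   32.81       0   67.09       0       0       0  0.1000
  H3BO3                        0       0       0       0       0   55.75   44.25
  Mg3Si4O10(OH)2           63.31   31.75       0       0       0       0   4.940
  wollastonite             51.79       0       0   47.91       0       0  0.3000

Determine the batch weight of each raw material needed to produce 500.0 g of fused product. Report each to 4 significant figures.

Working values appear, rounded to 4 significant figures, alongside each step. Every computation holds full float precision from first step to last; exactly one rounding lands on each reported figure — all derived quantities are recomputed from the batch weights for 500.0 g of glass at exact precision (the six compositions, net glass mass, the yield, LOI, totals), as quoted within the problem or the answer.
Target oxide masses per 500.0 g fused product:
  SiO2: 46.55% × 500.0 = 232.8 g
  MgO: 18.01% × 500.0 = 90.05 g
  ZrO2: 9.179% × 500.0 = 45.90 g
  CaO: 12.14% × 500.0 = 60.70 g
  K2O: 6.631% × 500.0 = 33.16 g
  B2O3: 7.493% × 500.0 = 37.47 g
Checking each oxide sum with the batch weights as given, against the basis in use (each sum matches its target mass up to rounding of the answer):
  SiO2: 68.41·0.3281 + 283.6·0.6331 + 59.36·0.5179 = 232.7 g (target 232.8 g)
  MgO: 283.6·0.3175 = 90.04 g (target 90.05 g)
  ZrO2: 68.41·0.6709 = 45.90 g (target 45.90 g)
  CaO: 57.96·0.5566 + 59.36·0.4791 = 60.70 g (target 60.70 g)
  K2O: 48.60·0.6822 = 33.15 g (target 33.16 g)
  B2O3: 67.20·0.5575 = 37.46 g (target 37.47 g)
Auditing the glass mass value: batch total minus LOI = 500.0 g (the targets, summed, come to 500.0 g; against the stated basis, 500.0 g — rounding explains the deltas).
Total batch = Σ batch = 585.1 g; LOI loss = Σ batch·LOI = 85.14 g; as yield: glass ÷ batch → 85.45%.

Batch per 500.0 g fused product:
  potash: 48.60 g
  aragonite: 57.96 g
  ZrSiO4: 68.41 g
  H3BO3: 67.20 g
  Mg3Si4O10(OH)2: 283.6 g
  wollastonite: 59.36 g
Total batch = 585.1 g; LOI loss = 85.14 g; yield = 85.45%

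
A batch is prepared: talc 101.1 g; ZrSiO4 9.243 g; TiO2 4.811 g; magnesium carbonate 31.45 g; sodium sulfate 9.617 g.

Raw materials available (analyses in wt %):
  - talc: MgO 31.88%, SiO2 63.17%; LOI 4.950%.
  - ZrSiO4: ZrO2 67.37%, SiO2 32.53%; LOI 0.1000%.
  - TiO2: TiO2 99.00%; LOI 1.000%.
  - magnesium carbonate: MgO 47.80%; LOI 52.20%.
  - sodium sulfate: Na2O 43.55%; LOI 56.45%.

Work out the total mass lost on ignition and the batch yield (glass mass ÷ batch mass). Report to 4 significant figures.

Rounding to four significant figures extends to every working value as printed — each numeric step carries full precision at all times; exactly one rounding goes into each reported number — derived quantities are rebuilt using the weight values per 129.3 g of glass in full float precision (LOI, five oxide percentages, yield, the totals, glass mass), as given in the problem or the answer.
Ignition loss by material:
  talc: 101.1 × 0.04950 = 5.004 g
  ZrSiO4: 9.243 × 0.001000 = 0.009243 g
  TiO2: 4.811 × 0.01000 = 0.04811 g
  magnesium carbonate: 31.45 × 0.5220 = 16.42 g
  sodium sulfate: 9.617 × 0.5645 = 5.429 g
Total LOI = 26.91 g
Glass = batch − LOI = 156.2 − 26.91 = 129.3 g

LOI loss = 26.91 g; glass = 129.3 g; yield = 82.78%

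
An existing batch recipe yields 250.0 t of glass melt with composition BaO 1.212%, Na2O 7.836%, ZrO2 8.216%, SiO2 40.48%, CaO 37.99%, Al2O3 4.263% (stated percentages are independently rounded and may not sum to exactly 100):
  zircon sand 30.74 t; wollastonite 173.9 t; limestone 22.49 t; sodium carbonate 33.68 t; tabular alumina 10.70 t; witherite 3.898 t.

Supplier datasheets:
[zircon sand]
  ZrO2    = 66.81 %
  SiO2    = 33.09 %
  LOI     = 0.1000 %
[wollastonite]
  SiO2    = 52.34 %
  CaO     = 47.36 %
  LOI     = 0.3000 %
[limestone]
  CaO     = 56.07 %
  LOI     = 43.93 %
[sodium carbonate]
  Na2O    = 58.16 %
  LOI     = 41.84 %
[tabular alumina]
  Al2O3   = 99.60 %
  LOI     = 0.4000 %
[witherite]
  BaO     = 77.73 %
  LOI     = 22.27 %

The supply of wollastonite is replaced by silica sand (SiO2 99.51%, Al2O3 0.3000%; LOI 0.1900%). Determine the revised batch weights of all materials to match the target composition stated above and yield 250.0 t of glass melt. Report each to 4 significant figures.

Revised batch per 250.0 t glass melt:
  zircon sand: 30.74 t
  silica sand: 91.48 t
  limestone: 169.4 t
  sodium carbonate: 33.68 t
  tabular alumina: 10.42 t
  witherite: 3.898 t
Total batch = 339.6 t; LOI loss = 89.62 t

In-progress results are displayed rounded to four significant digits in the printout — the working math runs at full precision end to end. Exactly one rounding goes into each reported result; the derived quantities (LOI, net glass mass, totals, six oxide percentages, the yield) are recomputed in full float precision from the weighed amounts on 250.0 t of glass, exactly as shown in problem or answer.
Target oxide masses per 250.0 t glass melt:
  BaO: 1.212% × 250.0 = 3.030 t
  Na2O: 7.836% × 250.0 = 19.59 t
  ZrO2: 8.216% × 250.0 = 20.54 t
  SiO2: 40.48% × 250.0 = 101.2 t
  CaO: 37.99% × 250.0 = 94.98 t
  Al2O3: 4.263% × 250.0 = 10.66 t
A balance pass over the oxides, from the weights as reported, relative to the basis at hand (sum by sum, the targets are met up to rounding of the answer):
  BaO: 3.898·0.7773 = 3.030 t (target 3.030 t)
  Na2O: 33.68·0.5816 = 19.59 t (target 19.59 t)
  ZrO2: 30.74·0.6681 = 20.54 t (target 20.54 t)
  SiO2: 30.74·0.3309 + 91.48·0.9951 = 101.2 t (target 101.2 t)
  CaO: 169.4·0.5607 = 94.98 t (target 94.98 t)
  Al2O3: 91.48·0.003000 + 10.42·0.9960 = 10.65 t (target 10.66 t)
The glass-mass cross-check: net batch after ignition = 250.0 t (per-oxide target masses sum to 250.0 t; versus the stated basis of 250.0 t — a pure rounding effect).
Total batch = Σ batch = 339.6 t; the LOI term Σ batch·LOI equals 89.62 t; as yield: glass ÷ batch → 73.61%.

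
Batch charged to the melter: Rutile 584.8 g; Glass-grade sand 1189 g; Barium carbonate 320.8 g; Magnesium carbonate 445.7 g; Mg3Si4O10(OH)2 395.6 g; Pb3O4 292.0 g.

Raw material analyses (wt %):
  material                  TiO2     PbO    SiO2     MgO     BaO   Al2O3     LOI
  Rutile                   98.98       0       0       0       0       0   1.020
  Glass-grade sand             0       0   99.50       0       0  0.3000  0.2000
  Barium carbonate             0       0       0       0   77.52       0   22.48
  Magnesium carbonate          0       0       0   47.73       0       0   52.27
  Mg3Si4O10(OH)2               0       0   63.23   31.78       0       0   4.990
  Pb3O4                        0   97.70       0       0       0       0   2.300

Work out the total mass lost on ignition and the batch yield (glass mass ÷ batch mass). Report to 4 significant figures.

LOI loss = 339.9 g; glass = 2888 g; yield = 89.47%

Every computation carries full precision at all times; intermediates are rounded to four significant digits when displayed; a single rounding produces every reported value — the derived quantities, including yield, the six compositions, totals, LOI, net glass mass, are re-derived from the weighed amounts per 2888 g of glass at full float precision, exactly as shown in the problem or the answer.
Per-material ignition loss:
  Rutile: 584.8 × 0.01020 = 5.965 g
  Glass-grade sand: 1189 × 0.002000 = 2.378 g
  Barium carbonate: 320.8 × 0.2248 = 72.12 g
  Magnesium carbonate: 445.7 × 0.5227 = 233.0 g
  Mg3Si4O10(OH)2: 395.6 × 0.04990 = 19.74 g
  Pb3O4: 292.0 × 0.02300 = 6.716 g
Total LOI = 339.9 g
Glass = batch − LOI = 3228 − 339.9 = 2888 g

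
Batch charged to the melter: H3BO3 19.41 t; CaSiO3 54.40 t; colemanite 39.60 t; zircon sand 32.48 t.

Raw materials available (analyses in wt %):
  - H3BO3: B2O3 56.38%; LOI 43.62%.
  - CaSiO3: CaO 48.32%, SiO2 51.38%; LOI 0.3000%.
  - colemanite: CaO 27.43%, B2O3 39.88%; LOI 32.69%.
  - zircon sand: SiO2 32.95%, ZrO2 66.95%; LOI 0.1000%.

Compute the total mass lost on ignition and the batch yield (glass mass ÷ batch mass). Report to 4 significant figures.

The working math maintains full float precision in every operation. In-progress results appear with 4-significant-figure rounding in the working. Exactly one rounding is applied to every reported value; all derived quantities are carried from the batch weights at 124.3 t of glass in full float precision (glass mass, ignition loss, the totals, the yield, four oxide percentages), as set out in the problem or the answer.
Ignition loss by material:
  H3BO3: 19.41 × 0.4362 = 8.467 t
  CaSiO3: 54.40 × 0.003000 = 0.1632 t
  colemanite: 39.60 × 0.3269 = 12.95 t
  zircon sand: 32.48 × 0.001000 = 0.03248 t
Total LOI = 21.61 t
Glass = batch − LOI = 145.9 − 21.61 = 124.3 t

LOI loss = 21.61 t; glass = 124.3 t; yield = 85.19%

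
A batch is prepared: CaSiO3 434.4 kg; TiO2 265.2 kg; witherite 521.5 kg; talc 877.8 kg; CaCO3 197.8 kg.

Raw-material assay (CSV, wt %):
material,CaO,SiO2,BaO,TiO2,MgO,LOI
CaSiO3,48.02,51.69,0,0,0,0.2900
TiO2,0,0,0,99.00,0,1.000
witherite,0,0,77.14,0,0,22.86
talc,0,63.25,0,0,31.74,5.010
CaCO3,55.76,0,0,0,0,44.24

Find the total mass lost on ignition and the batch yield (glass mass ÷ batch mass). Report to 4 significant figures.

Values along the way are displayed rounded off to 4 significant digits in the working. The whole derivation runs at exact precision throughout. A single rounding finalizes each reported result; the derived quantities (glass mass, LOI, yield, totals, five oxide percentages) are carried at full float precision starting from the weights on 2042 kg of glass, as set out in question or answer.
Ignition loss by material:
  CaSiO3: 434.4 × 0.002900 = 1.260 kg
  TiO2: 265.2 × 0.01000 = 2.652 kg
  witherite: 521.5 × 0.2286 = 119.2 kg
  talc: 877.8 × 0.05010 = 43.98 kg
  CaCO3: 197.8 × 0.4424 = 87.51 kg
Total LOI = 254.6 kg
Glass = batch − LOI = 2297 − 254.6 = 2042 kg

LOI loss = 254.6 kg; glass = 2042 kg; yield = 88.91%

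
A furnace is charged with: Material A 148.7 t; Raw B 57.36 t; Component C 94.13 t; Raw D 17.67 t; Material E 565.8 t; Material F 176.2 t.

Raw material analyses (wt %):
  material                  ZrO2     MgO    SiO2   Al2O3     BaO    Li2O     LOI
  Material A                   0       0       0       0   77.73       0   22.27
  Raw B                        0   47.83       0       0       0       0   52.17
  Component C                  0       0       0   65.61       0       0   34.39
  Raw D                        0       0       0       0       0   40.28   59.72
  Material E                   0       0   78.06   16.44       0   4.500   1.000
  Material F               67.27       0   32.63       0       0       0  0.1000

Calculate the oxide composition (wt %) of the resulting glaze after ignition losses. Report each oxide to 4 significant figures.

Glass mass = 948.1 t (batch 1060 − LOI 111.8).
Composition: ZrO2 12.50%, MgO 2.894%, SiO2 52.65%, Al2O3 16.33%, BaO 12.19%, Li2O 3.436%

Mid-chain values appear with 4-significant-digit rounding in the working — exact precision is maintained through the solve; a single rounding yields each reported value. The derived quantities are carried at full precision (totals, glass mass, the yield, the six compositions, ignition loss) from the weighed amounts at 948.1 t of glass, precisely as stated by the problem or answer text.
Oxide masses out of the charge:
  ZrO2: 176.2·0.6727 = 118.5 t
  MgO: 57.36·0.4783 = 27.44 t
  SiO2: 565.8·0.7806 + 176.2·0.3263 = 499.2 t
  Al2O3: 94.13·0.6561 + 565.8·0.1644 = 154.8 t
  BaO: 148.7·0.7773 = 115.6 t
  Li2O: 17.67·0.4028 + 565.8·0.04500 = 32.58 t
LOI: 148.7·0.2227 + 57.36·0.5217 + 94.13·0.3439 + 17.67·0.5972 + 565.8·0.01000 + 176.2·0.001000 = 111.8 t
Net of LOI, the glass mass = 1060 − 111.8 = 948.1 t (matching Σ of the oxides)
percent share: oxide ÷ glass, ×100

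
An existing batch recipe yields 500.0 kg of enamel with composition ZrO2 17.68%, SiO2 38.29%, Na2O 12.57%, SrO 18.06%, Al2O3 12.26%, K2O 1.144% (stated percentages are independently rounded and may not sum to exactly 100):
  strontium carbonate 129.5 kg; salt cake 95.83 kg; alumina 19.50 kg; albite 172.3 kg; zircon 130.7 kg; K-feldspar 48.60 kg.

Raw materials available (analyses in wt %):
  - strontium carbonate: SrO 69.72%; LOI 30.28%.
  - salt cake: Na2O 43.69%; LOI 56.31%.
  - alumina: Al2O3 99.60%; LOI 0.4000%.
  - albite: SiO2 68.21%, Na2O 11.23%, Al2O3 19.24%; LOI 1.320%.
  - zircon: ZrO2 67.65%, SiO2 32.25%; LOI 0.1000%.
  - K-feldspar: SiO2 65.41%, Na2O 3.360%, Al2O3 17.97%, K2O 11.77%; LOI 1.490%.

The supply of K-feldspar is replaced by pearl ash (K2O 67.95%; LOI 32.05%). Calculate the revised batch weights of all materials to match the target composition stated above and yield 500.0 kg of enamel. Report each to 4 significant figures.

All arithmetic keeps full float precision throughout. In-progress results appear rounded to four significant figures between the steps — each reported result takes a single rounding. Derived quantities, including the totals, glass mass, yield, the six compositions, LOI, are rebuilt from the weighed amounts for 500.0 kg of glass at full float precision as written in question or answer.
Target oxide masses per 500.0 kg enamel:
  ZrO2: 17.68% × 500.0 = 88.40 kg
  SiO2: 38.29% × 500.0 = 191.4 kg
  Na2O: 12.57% × 500.0 = 62.85 kg
  SrO: 18.06% × 500.0 = 90.30 kg
  Al2O3: 12.26% × 500.0 = 61.30 kg
  K2O: 1.144% × 500.0 = 5.720 kg
Oxide-by-oxide audit using the reported weights, at the basis given (oxide sums agree with the targets once rounding is allowed for):
  ZrO2: 130.7·0.6765 = 88.42 kg (target 88.40 kg)
  SiO2: 218.9·0.6821 + 130.7·0.3225 = 191.5 kg (target 191.4 kg)
  Na2O: 87.59·0.4369 + 218.9·0.1123 = 62.85 kg (target 62.85 kg)
  SrO: 129.5·0.6972 = 90.29 kg (target 90.30 kg)
  Al2O3: 19.26·0.9960 + 218.9·0.1924 = 61.30 kg (target 61.30 kg)
  K2O: 8.418·0.6795 = 5.720 kg (target 5.720 kg)
Consistency of the glass mass: total batch − LOI = 500.0 kg (per-oxide target masses sum to 500.0 kg; basis as stated: 500.0 kg — differing by rounding only).
Summing the batch: Σ batch = 594.4 kg; the LOI term Σ batch·LOI equals 94.33 kg; yield: glass divided by total = 84.13%.

Revised batch per 500.0 kg enamel:
  strontium carbonate: 129.5 kg
  salt cake: 87.59 kg
  alumina: 19.26 kg
  albite: 218.9 kg
  zircon: 130.7 kg
  pearl ash: 8.418 kg
Total batch = 594.4 kg; LOI loss = 94.33 kg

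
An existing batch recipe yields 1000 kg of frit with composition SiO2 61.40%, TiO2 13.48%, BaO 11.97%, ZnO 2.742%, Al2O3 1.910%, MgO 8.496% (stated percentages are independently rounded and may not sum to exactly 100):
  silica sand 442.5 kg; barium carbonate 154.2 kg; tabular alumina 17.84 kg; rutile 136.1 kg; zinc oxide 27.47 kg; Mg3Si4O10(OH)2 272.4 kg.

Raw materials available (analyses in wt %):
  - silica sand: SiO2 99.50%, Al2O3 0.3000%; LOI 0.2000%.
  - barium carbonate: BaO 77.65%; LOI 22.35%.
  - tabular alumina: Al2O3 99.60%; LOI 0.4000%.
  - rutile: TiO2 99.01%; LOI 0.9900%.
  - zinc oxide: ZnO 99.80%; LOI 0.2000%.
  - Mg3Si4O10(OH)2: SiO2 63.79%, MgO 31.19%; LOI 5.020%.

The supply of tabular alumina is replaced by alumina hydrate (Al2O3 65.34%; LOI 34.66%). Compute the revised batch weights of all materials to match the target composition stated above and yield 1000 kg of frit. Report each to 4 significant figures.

Intermediates are rounded to 4 significant digits when displayed; all internal work keeps full precision all the way through. Exactly one rounding lands on every reported value. The derived quantities (totals, the yield, LOI, the six compositions, net glass mass) are recomputed in full float precision starting from the weights on 1000 kg of glass exactly as shown in the problem or the answer.
The oxide mass targets at 1000 kg frit:
  SiO2: 61.40% × 1000 = 614.0 kg
  TiO2: 13.48% × 1000 = 134.8 kg
  BaO: 11.97% × 1000 = 119.7 kg
  ZnO: 2.742% × 1000 = 27.42 kg
  Al2O3: 1.910% × 1000 = 19.10 kg
  MgO: 8.496% × 1000 = 84.96 kg
Verifying the oxide balance given the weights on record, relative to the basis at hand (sums match the target masses modulo rounding of the values):
  SiO2: 442.5·0.9950 + 272.4·0.6379 = 614.1 kg (target 614.0 kg)
  TiO2: 136.1·0.9901 = 134.8 kg (target 134.8 kg)
  BaO: 154.2·0.7765 = 119.7 kg (target 119.7 kg)
  ZnO: 27.47·0.9980 = 27.42 kg (target 27.42 kg)
  Al2O3: 442.5·0.003000 + 27.20·0.6534 = 19.10 kg (target 19.10 kg)
  MgO: 272.4·0.3119 = 84.96 kg (target 84.96 kg)
Consistency of the glass mass: batch total minus LOI = 1000 kg (the targets, summed, come to 1000 kg; with the basis standing at 1000 kg — any gap is answer rounding).
Batch total: Σ batch = 1060 kg; Σ batch·LOI gives LOI loss = 59.85 kg; yield = glass ÷ total batch = 94.35%.

Revised batch per 1000 kg frit:
  silica sand: 442.5 kg
  barium carbonate: 154.2 kg
  alumina hydrate: 27.20 kg
  rutile: 136.1 kg
  zinc oxide: 27.47 kg
  Mg3Si4O10(OH)2: 272.4 kg
Total batch = 1060 kg; LOI loss = 59.85 kg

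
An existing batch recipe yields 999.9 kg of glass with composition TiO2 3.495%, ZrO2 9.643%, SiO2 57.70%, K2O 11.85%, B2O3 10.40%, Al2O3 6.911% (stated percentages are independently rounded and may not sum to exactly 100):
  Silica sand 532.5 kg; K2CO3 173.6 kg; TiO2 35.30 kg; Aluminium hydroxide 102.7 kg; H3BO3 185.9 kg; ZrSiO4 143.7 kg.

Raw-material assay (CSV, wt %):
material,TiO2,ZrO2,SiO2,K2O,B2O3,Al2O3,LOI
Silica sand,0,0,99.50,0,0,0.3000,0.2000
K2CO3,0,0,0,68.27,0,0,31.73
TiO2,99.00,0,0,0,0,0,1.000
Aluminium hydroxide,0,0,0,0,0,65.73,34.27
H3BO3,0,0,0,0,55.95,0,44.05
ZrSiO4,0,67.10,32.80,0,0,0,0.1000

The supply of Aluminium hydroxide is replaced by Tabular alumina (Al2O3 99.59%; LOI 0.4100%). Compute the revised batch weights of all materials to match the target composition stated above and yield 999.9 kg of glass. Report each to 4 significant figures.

In-progress results are shown (rounded to four significant figures) across the worked steps; each numeric step keeps full precision at each step. Every reported figure is rounded once only. The derived quantities, which include net glass mass, six oxide percentages, the yield, LOI, totals, are re-derived at exact precision, exactly as shown in problem or answer, from the weighed amounts on 999.9 kg of glass.
Target masses of each oxide per 999.9 kg glass:
  TiO2: 3.495% × 999.9 = 34.95 kg
  ZrO2: 9.643% × 999.9 = 96.42 kg
  SiO2: 57.70% × 999.9 = 576.9 kg
  K2O: 11.85% × 999.9 = 118.5 kg
  B2O3: 10.40% × 999.9 = 104.0 kg
  Al2O3: 6.911% × 999.9 = 69.10 kg
Checking each oxide sum from the weights as reported, on the stated basis (sum by sum, the targets are met exact up to rounding of places):
  TiO2: 35.30·0.9900 = 34.95 kg (target 34.95 kg)
  ZrO2: 143.7·0.6710 = 96.42 kg (target 96.42 kg)
  SiO2: 532.5·0.9950 + 143.7·0.3280 = 577.0 kg (target 576.9 kg)
  K2O: 173.6·0.6827 = 118.5 kg (target 118.5 kg)
  B2O3: 185.9·0.5595 = 104.0 kg (target 104.0 kg)
  Al2O3: 532.5·0.003000 + 67.78·0.9959 = 69.10 kg (target 69.10 kg)
Auditing the glass mass value: the batch minus its LOI: 1000 kg (the Σ of target masses is 999.9 kg; the stated basis being 999.9 kg — a pure rounding effect).
Batch total: Σ batch = 1139 kg; LOI loss = Σ batch·LOI = 138.8 kg; yield = glass ÷ total batch = 87.81%.

Revised batch per 999.9 kg glass:
  Silica sand: 532.5 kg
  K2CO3: 173.6 kg
  TiO2: 35.30 kg
  Tabular alumina: 67.78 kg
  H3BO3: 185.9 kg
  ZrSiO4: 143.7 kg
Total batch = 1139 kg; LOI loss = 138.8 kg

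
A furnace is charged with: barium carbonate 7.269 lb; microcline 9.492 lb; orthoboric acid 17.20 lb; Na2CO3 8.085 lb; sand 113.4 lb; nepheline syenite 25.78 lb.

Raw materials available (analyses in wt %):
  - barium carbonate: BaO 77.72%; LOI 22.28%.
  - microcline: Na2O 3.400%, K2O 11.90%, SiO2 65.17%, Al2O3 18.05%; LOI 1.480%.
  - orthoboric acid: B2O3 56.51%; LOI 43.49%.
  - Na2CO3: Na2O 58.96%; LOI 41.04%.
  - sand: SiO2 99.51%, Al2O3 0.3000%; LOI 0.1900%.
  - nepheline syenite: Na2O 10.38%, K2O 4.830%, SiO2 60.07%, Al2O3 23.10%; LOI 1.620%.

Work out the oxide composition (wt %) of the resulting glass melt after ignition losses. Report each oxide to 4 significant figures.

All internal work holds full precision at every stage; values along the way are shown with 4-significant-figure rounding when written out; each reported value takes a single rounding; the derived quantities (the totals, six oxide percentages, ignition loss, the yield, glass mass) are re-derived at exact precision starting from the weights per 168.0 lb of glass as written in either problem or answer.
Mass of each oxide from the mix:
  Na2O: 9.492·0.03400 + 8.085·0.5896 + 25.78·0.1038 = 7.766 lb
  B2O3: 17.20·0.5651 = 9.720 lb
  K2O: 9.492·0.1190 + 25.78·0.04830 = 2.375 lb
  BaO: 7.269·0.7772 = 5.649 lb
  SiO2: 9.492·0.6517 + 113.4·0.9951 + 25.78·0.6007 = 134.5 lb
  Al2O3: 9.492·0.1805 + 113.4·0.003000 + 25.78·0.2310 = 8.009 lb
LOI: 7.269·0.2228 + 9.492·0.01480 + 17.20·0.4349 + 8.085·0.4104 + 113.4·0.001900 + 25.78·0.01620 = 13.19 lb
Glass = total batch minus LOI = 181.2 − 13.19 = 168.0 lb (matching Σ of the oxides)
percent share: oxide ÷ glass, ×100

Glass mass = 168.0 lb (batch 181.2 − LOI 13.19).
Composition: Na2O 4.621%, B2O3 5.784%, K2O 1.413%, BaO 3.362%, SiO2 80.05%, Al2O3 4.766%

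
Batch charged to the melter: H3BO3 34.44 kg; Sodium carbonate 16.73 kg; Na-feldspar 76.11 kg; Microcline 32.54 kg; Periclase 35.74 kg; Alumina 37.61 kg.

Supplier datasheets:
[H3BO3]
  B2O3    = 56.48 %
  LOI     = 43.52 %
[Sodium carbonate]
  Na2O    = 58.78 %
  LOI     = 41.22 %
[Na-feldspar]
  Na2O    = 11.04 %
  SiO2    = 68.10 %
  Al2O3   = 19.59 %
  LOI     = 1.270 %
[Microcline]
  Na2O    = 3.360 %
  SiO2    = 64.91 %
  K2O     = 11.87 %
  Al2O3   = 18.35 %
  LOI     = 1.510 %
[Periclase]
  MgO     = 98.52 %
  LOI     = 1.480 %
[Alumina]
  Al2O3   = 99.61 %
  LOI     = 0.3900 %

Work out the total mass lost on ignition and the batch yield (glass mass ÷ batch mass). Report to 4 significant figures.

The working math runs at full precision end to end — rounding to 4 significant digits extends to every intermediate as printed. Each reported value takes just one rounding — derived quantities (ignition loss, the yield, six oxide percentages, totals, glass mass) are rebuilt at full float precision starting from the weights per 209.2 kg of glass, as given in the problem or the answer.
Each material's LOI contribution:
  H3BO3: 34.44 × 0.4352 = 14.99 kg
  Sodium carbonate: 16.73 × 0.4122 = 6.896 kg
  Na-feldspar: 76.11 × 0.01270 = 0.9666 kg
  Microcline: 32.54 × 0.01510 = 0.4914 kg
  Periclase: 35.74 × 0.01480 = 0.5290 kg
  Alumina: 37.61 × 0.003900 = 0.1467 kg
Total LOI = 24.02 kg
Glass = batch − LOI = 233.2 − 24.02 = 209.2 kg

LOI loss = 24.02 kg; glass = 209.2 kg; yield = 89.70%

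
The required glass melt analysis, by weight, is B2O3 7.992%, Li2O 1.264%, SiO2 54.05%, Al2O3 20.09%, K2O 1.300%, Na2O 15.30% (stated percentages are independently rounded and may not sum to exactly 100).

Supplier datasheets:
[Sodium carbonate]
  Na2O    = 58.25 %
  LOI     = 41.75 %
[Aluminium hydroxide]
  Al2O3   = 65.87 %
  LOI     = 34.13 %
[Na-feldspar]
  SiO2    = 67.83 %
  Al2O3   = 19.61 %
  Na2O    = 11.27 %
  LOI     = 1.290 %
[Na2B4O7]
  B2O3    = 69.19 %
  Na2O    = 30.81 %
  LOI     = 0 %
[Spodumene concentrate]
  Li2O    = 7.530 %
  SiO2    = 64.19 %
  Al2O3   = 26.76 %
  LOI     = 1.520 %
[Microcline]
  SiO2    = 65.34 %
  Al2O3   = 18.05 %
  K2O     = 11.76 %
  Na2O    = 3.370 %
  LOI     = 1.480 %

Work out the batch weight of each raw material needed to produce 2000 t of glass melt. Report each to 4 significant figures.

Batch per 2000 t glass melt:
  Sodium carbonate: 184.7 t
  Aluminium hydroxide: 96.55 t
  Na-feldspar: 1063 t
  Na2B4O7: 231.0 t
  Spodumene concentrate: 335.7 t
  Microcline: 221.1 t
Total batch = 2132 t; LOI loss = 132.2 t; yield = 93.80%

Values along the way appear, rounded to 4 significant digits, at each printed step — each numeric step holds full precision from start to finish — exactly one rounding lands on each reported number. All derived quantities, including glass mass, totals, the six compositions, ignition loss, the yield, are rebuilt from the weighed amounts at 2000 t of glass at full float precision as written in the problem or answer text.
Target masses of each oxide per 2000 t glass melt:
  B2O3: 7.992% × 2000 = 159.8 t
  Li2O: 1.264% × 2000 = 25.28 t
  SiO2: 54.05% × 2000 = 1081 t
  Al2O3: 20.09% × 2000 = 401.8 t
  K2O: 1.300% × 2000 = 26.00 t
  Na2O: 15.30% × 2000 = 306.0 t
Per-oxide balance check per the reported batch figures, for the quoted basis mass (delivered sums recover each target exact up to rounding of places):
  B2O3: 231.0·0.6919 = 159.8 t (target 159.8 t)
  Li2O: 335.7·0.07530 = 25.28 t (target 25.28 t)
  SiO2: 1063·0.6783 + 335.7·0.6419 + 221.1·0.6534 = 1081 t (target 1081 t)
  Al2O3: 96.55·0.6587 + 1063·0.1961 + 335.7·0.2676 + 221.1·0.1805 = 401.8 t (target 401.8 t)
  K2O: 221.1·0.1176 = 26.00 t (target 26.00 t)
  Na2O: 184.7·0.5825 + 1063·0.1127 + 231.0·0.3081 + 221.1·0.03370 = 306.0 t (target 306.0 t)
Auditing the glass mass value: the batch minus its LOI: 2000 t (targets for the oxides total 2000 t; stated basis 2000 t — differing by rounding only).
Total batch = Σ batch = 2132 t; LOI removed, Σ of batch·LOI: 132.2 t; yield = glass ÷ total batch = 93.80%.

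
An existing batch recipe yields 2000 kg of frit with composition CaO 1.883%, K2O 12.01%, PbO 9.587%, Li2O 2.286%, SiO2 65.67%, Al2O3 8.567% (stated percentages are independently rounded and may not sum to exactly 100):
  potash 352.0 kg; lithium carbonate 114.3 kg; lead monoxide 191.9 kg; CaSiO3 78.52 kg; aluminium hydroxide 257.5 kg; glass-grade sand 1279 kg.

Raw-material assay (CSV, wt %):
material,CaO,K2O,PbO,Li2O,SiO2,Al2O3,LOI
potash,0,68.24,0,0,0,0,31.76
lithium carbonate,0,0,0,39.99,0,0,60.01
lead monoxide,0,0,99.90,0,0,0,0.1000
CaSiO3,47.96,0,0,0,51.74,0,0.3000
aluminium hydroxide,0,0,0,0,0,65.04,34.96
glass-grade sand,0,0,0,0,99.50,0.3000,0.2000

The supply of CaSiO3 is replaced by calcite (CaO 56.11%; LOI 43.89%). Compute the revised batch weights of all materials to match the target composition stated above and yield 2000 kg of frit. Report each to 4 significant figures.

Working values are printed rounded to four significant figures. All arithmetic maintains full float precision from first step to last. A single rounding produces every reported result. The derived quantities are rebuilt at full precision (the yield, glass mass, LOI, six oxide percentages, the totals) using the weight values at 2000 kg of glass as given in the problem or the answer.
Target masses of each oxide per 2000 kg frit:
  CaO: 1.883% × 2000 = 37.66 kg
  K2O: 12.01% × 2000 = 240.2 kg
  PbO: 9.587% × 2000 = 191.7 kg
  Li2O: 2.286% × 2000 = 45.72 kg
  SiO2: 65.67% × 2000 = 1313 kg
  Al2O3: 8.567% × 2000 = 171.3 kg
A balance pass over the oxides, using the reported weights, on the stated basis (oxide sums agree with the targets within answer rounding):
  CaO: 67.12·0.5611 = 37.66 kg (target 37.66 kg)
  K2O: 352.0·0.6824 = 240.2 kg (target 240.2 kg)
  PbO: 191.9·0.9990 = 191.7 kg (target 191.7 kg)
  Li2O: 114.3·0.3999 = 45.71 kg (target 45.72 kg)
  SiO2: 1320·0.9950 = 1313 kg (target 1313 kg)
  Al2O3: 257.3·0.6504 + 1320·0.003000 = 171.3 kg (target 171.3 kg)
Glass-mass bookkeeping: total batch − LOI = 2000 kg (summing oxide targets gives 2000 kg; versus the stated basis of 2000 kg — deltas are rounding alone).
Adding the batch up: Σ batch = 2303 kg; ignition loss, Σ(batch × LOI) = 302.6 kg; yield: glass divided by total = 86.86%.

Revised batch per 2000 kg frit:
  potash: 352.0 kg
  lithium carbonate: 114.3 kg
  lead monoxide: 191.9 kg
  calcite: 67.12 kg
  aluminium hydroxide: 257.3 kg
  glass-grade sand: 1320 kg
Total batch = 2303 kg; LOI loss = 302.6 kg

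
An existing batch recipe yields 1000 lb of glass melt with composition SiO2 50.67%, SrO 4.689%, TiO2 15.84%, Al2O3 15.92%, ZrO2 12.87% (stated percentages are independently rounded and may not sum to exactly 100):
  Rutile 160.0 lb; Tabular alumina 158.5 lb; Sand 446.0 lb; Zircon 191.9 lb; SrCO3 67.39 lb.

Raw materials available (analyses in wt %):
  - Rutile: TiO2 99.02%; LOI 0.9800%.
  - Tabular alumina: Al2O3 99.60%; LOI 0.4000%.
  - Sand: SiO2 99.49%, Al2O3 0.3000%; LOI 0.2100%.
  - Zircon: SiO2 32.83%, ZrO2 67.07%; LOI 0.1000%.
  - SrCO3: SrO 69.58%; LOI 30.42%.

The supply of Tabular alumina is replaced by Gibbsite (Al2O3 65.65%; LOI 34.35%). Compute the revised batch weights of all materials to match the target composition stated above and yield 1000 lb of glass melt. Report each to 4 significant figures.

Revised batch per 1000 lb glass melt:
  Rutile: 160.0 lb
  Gibbsite: 240.5 lb
  Sand: 446.0 lb
  Zircon: 191.9 lb
  SrCO3: 67.39 lb
Total batch = 1106 lb; LOI loss = 105.8 lb

Intermediates appear (rounded to four significant digits) in the working — each numeric step carries full precision at every stage. Every reported figure undergoes a single rounding. Derived quantities, which include five oxide percentages, yield, LOI, totals, glass mass, are computed in exact precision, precisely as stated by question or answer, from the batch weights at 1000 lb of glass.
Oxide-by-oxide targets in 1000 lb glass melt:
  SiO2: 50.67% × 1000 = 506.7 lb
  SrO: 4.689% × 1000 = 46.89 lb
  TiO2: 15.84% × 1000 = 158.4 lb
  Al2O3: 15.92% × 1000 = 159.2 lb
  ZrO2: 12.87% × 1000 = 128.7 lb
Per-oxide balance check given the weights on record, for the quoted basis mass (oxide sums agree with the targets up to rounding of the answer):
  SiO2: 446.0·0.9949 + 191.9·0.3283 = 506.7 lb (target 506.7 lb)
  SrO: 67.39·0.6958 = 46.89 lb (target 46.89 lb)
  TiO2: 160.0·0.9902 = 158.4 lb (target 158.4 lb)
  Al2O3: 240.5·0.6565 + 446.0·0.003000 = 159.2 lb (target 159.2 lb)
  ZrO2: 191.9·0.6707 = 128.7 lb (target 128.7 lb)
The glass-mass cross-check: net batch after ignition = 1000 lb (per-oxide target masses sum to 999.9 lb; versus the stated basis of 1000 lb — gaps are rounding artifacts).
Adding the batch up: Σ batch = 1106 lb; LOI loss = Σ batch·LOI = 105.8 lb; yield = glass ÷ total batch = 90.43%.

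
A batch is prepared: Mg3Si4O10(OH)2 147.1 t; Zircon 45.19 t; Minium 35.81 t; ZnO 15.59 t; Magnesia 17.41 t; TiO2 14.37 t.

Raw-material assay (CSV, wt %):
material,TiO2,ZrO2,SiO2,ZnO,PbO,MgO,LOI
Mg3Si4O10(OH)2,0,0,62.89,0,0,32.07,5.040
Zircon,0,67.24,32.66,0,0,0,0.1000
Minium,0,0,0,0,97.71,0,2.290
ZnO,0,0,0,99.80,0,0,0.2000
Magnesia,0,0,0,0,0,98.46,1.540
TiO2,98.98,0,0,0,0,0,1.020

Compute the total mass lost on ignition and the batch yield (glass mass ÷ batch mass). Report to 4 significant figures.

Mid-chain values are shown rounded to 4 significant digits at each printed step — all internal work holds full precision end to end. Each reported figure is rounded just once; the derived quantities (six oxide percentages, the yield, ignition loss, the totals, net glass mass) are recomputed from the batch weights on 266.7 t of glass in exact precision as set out in the problem or answer text.
Material-by-material LOI:
  Mg3Si4O10(OH)2: 147.1 × 0.05040 = 7.414 t
  Zircon: 45.19 × 0.001000 = 0.04519 t
  Minium: 35.81 × 0.02290 = 0.8200 t
  ZnO: 15.59 × 0.002000 = 0.03118 t
  Magnesia: 17.41 × 0.01540 = 0.2681 t
  TiO2: 14.37 × 0.01020 = 0.1466 t
Total LOI = 8.725 t
Glass = batch − LOI = 275.5 − 8.725 = 266.7 t

LOI loss = 8.725 t; glass = 266.7 t; yield = 96.83%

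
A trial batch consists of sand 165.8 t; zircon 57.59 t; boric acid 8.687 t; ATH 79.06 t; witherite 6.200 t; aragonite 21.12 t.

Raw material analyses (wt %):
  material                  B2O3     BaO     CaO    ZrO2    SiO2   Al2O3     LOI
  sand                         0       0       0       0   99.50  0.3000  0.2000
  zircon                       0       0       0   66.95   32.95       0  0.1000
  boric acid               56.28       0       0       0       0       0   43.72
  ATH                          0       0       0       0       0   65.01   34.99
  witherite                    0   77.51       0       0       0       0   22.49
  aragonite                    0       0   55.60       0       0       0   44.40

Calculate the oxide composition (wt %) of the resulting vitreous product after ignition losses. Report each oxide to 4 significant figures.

Glass mass = 295.8 t (batch 338.5 − LOI 42.62).
Composition: B2O3 1.653%, BaO 1.624%, CaO 3.969%, ZrO2 13.03%, SiO2 62.18%, Al2O3 17.54%

All arithmetic keeps full float precision in every operation; in-progress results appear rounded to four significant digits in the working; a single rounding finalizes every reported figure. Derived quantities are recomputed in full float precision (six oxide percentages, the totals, the yield, glass mass, ignition loss) from the batch weights at 295.8 t of glass, as quoted within the problem or the answer.
Delivered oxide masses:
  B2O3: 8.687·0.5628 = 4.889 t
  BaO: 6.200·0.7751 = 4.806 t
  CaO: 21.12·0.5560 = 11.74 t
  ZrO2: 57.59·0.6695 = 38.56 t
  SiO2: 165.8·0.9950 + 57.59·0.3295 = 183.9 t
  Al2O3: 165.8·0.003000 + 79.06·0.6501 = 51.89 t
LOI: 165.8·0.002000 + 57.59·0.001000 + 8.687·0.4372 + 79.06·0.3499 + 6.200·0.2249 + 21.12·0.4440 = 42.62 t
The glass mass, total less LOI, = 338.5 − 42.62 = 295.8 t (equal to the oxide-mass sum)
oxide / glass × 100 gives the wt %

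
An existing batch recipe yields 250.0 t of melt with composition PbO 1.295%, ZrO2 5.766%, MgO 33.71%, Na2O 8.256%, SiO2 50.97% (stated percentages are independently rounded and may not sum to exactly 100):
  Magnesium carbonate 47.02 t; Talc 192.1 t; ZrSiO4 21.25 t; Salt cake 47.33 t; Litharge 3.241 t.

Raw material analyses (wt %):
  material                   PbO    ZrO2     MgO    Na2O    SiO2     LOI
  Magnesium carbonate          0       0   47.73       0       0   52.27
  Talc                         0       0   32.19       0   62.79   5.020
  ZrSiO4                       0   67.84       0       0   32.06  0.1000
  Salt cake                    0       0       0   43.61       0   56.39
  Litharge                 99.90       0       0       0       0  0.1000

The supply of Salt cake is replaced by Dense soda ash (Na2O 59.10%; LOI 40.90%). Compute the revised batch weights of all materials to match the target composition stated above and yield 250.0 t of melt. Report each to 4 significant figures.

Revised batch per 250.0 t melt:
  Magnesium carbonate: 47.02 t
  Talc: 192.1 t
  ZrSiO4: 21.25 t
  Dense soda ash: 34.92 t
  Litharge: 3.241 t
Total batch = 298.5 t; LOI loss = 48.53 t

Values along the way appear (rounded to four significant figures) in the printout. All arithmetic holds full float precision in all steps — each reported number is rounded a single time — all derived quantities (LOI, net glass mass, yield, the totals, the five compositions) are re-derived in exact precision using the weight values for 250.0 t of glass exactly as shown in either problem or answer.
The oxide mass targets at 250.0 t melt:
  PbO: 1.295% × 250.0 = 3.238 t
  ZrO2: 5.766% × 250.0 = 14.42 t
  MgO: 33.71% × 250.0 = 84.28 t
  Na2O: 8.256% × 250.0 = 20.64 t
  SiO2: 50.97% × 250.0 = 127.4 t
Mass-balance tally per oxide working from each reported weight, for the quoted basis mass (target by target, the sums agree modulo rounding of the values):
  PbO: 3.241·0.9990 = 3.238 t (target 3.238 t)
  ZrO2: 21.25·0.6784 = 14.42 t (target 14.42 t)
  MgO: 47.02·0.4773 + 192.1·0.3219 = 84.28 t (target 84.28 t)
  Na2O: 34.92·0.5910 = 20.64 t (target 20.64 t)
  SiO2: 192.1·0.6279 + 21.25·0.3206 = 127.4 t (target 127.4 t)
Glass-mass closure: batch total minus LOI = 250.0 t (per-oxide target masses sum to 250.0 t; against the stated basis, 250.0 t — any gap is answer rounding).
Whole-batch sum: Σ batch = 298.5 t; Σ batch·LOI gives LOI loss = 48.53 t; yield = glass ÷ total batch = 83.74%.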